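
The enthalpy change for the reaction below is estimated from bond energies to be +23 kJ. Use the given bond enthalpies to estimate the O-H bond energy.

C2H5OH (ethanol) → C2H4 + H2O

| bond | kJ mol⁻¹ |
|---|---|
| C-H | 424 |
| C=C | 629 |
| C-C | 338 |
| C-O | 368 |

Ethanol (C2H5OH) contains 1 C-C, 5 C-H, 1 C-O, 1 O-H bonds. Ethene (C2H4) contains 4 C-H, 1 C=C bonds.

D(O-H) ≈ 478 kJ/mol

Let D be the O-H bond energy.
Σ(broken) = 1×338 + 5×424 + 1×368 + 1×D = 2826 + D
Σ(formed) = 4×424 + 1×629 + 2×D = 2325 + 2D
ΔH = Σ(broken) − Σ(formed) = (2826 + D) − (2325 + 2D) = +501 − D
Setting this equal to +23 kJ gives D = 478 kJ/mol.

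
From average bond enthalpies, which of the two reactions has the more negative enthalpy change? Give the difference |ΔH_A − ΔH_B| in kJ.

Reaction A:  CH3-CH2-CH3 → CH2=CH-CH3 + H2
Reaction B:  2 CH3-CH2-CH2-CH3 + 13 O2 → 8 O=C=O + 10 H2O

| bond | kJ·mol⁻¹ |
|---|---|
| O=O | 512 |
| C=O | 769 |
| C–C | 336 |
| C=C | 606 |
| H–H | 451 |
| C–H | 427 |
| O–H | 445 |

Reaction B, by 4125 kJ

Reaction A:
  Bonds broken (reactants):
    C–C: 2 × 336 = 672
    C–H: 8 × 427 = 3416
    Σ(broken) = 4088 kJ
  Bonds formed (products):
    C–C: 1 × 336 = 336
    C–H: 6 × 427 = 2562
    C=C: 1 × 606 = 606
    H–H: 1 × 451 = 451
    Σ(formed) = 3955 kJ
  ΔH_A = 4088 − 3955 = +133 kJ
Reaction B:
  Bonds broken (reactants):
    C–C: 6 × 336 = 2016
    C–H: 20 × 427 = 8540
    O=O: 13 × 512 = 6656
    Σ(broken) = 17212 kJ
  Bonds formed (products):
    C=O: 16 × 769 = 12304
    O–H: 20 × 445 = 8900
    Σ(formed) = 21204 kJ
  ΔH_B = 17212 − 21204 = −3992 kJ
ΔH_A − ΔH_B = +4125 kJ, so reaction B has the more negative ΔH; |ΔH_A − ΔH_B| = 4125 kJ.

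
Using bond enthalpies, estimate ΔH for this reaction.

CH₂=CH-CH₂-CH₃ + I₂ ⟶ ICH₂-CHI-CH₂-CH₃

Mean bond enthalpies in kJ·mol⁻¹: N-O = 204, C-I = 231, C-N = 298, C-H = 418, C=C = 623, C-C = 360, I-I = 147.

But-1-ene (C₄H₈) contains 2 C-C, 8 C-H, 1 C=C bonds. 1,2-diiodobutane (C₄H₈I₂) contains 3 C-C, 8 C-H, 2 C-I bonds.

ΔH ≈ −52 kJ

Bonds broken (reactants):
  C-C: 2 × 360 = 720
  C-H: 8 × 418 = 3344
  C=C: 1 × 623 = 623
  I-I: 1 × 147 = 147
  Σ(broken) = 4834 kJ
Bonds formed (products):
  C-C: 3 × 360 = 1080
  C-H: 8 × 418 = 3344
  C-I: 2 × 231 = 462
  Σ(formed) = 4886 kJ
ΔH = Σ(broken) − Σ(formed) = 4834 − 4886 = −52 kJ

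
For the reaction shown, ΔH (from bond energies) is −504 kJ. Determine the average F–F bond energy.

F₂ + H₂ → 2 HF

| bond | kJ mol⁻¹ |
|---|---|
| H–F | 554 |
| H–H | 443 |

D(F–F) ≈ 161 kJ/mol

Let D be the F–F bond energy.
Σ(broken) = 1×D + 1×443 = 443 + D
Σ(formed) = 2×554 = 1108
ΔH = Σ(broken) − Σ(formed) = (443 + D) − (1108) = −665 + D
Setting this equal to −504 kJ gives D = 161 kJ/mol.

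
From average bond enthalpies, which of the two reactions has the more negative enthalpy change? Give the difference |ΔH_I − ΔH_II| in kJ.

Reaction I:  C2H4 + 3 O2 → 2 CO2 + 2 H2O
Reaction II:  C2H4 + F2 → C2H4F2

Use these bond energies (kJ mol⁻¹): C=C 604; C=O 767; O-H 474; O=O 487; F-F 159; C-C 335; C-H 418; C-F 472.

Reaction I:
  Bonds broken (reactants):
    C-H: 4 × 418 = 1672
    C=C: 1 × 604 = 604
    O=O: 3 × 487 = 1461
    Σ(broken) = 3737 kJ
  Bonds formed (products):
    C=O: 4 × 767 = 3068
    O-H: 4 × 474 = 1896
    Σ(formed) = 4964 kJ
  ΔH_I = 3737 − 4964 = −1227 kJ
Reaction II:
  Bonds broken (reactants):
    C-H: 4 × 418 = 1672
    C=C: 1 × 604 = 604
    F-F: 1 × 159 = 159
    Σ(broken) = 2435 kJ
  Bonds formed (products):
    C-C: 1 × 335 = 335
    C-F: 2 × 472 = 944
    C-H: 4 × 418 = 1672
    Σ(formed) = 2951 kJ
  ΔH_II = 2435 − 2951 = −516 kJ
ΔH_I − ΔH_II = −711 kJ, so reaction I has the more negative ΔH; |ΔH_I − ΔH_II| = 711 kJ.

Reaction I, by 711 kJ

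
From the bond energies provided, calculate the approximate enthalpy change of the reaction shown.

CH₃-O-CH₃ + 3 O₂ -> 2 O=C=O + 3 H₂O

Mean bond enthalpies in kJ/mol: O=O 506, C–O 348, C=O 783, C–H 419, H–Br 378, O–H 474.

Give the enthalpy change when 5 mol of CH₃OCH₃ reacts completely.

ΔH = −6240 kJ

Bonds broken (reactants):
  C–H: 6 × 419 = 2514
  C–O: 2 × 348 = 696
  O=O: 3 × 506 = 1518
  Σ(broken) = 4728 kJ
Bonds formed (products):
  C=O: 4 × 783 = 3132
  O–H: 6 × 474 = 2844
  Σ(formed) = 5976 kJ
ΔH = Σ(broken) − Σ(formed) = 4728 − 5976 = −1248 kJ
For 5× the reaction as written: 5 × (−1248) = −6240 kJ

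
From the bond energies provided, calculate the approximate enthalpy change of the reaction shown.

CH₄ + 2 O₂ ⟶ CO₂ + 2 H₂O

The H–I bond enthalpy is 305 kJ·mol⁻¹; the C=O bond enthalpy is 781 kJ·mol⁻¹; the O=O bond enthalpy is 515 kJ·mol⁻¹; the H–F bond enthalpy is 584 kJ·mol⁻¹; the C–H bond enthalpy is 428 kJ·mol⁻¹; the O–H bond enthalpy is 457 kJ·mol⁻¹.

ΔH ≈ −648 kJ

Bonds broken (reactants):
  C–H: 4 × 428 = 1712
  O=O: 2 × 515 = 1030
  Σ(broken) = 2742 kJ
Bonds formed (products):
  C=O: 2 × 781 = 1562
  O–H: 4 × 457 = 1828
  Σ(formed) = 3390 kJ
ΔH = Σ(broken) − Σ(formed) = 2742 − 3390 = −648 kJ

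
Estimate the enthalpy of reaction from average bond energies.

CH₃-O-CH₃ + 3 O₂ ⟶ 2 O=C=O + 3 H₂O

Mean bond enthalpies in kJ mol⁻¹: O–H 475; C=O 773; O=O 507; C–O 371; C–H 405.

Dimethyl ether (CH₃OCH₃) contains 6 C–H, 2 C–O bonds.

Bonds broken (reactants):
  C–H: 6 × 405 = 2430
  C–O: 2 × 371 = 742
  O=O: 3 × 507 = 1521
  Σ(broken) = 4693 kJ
Bonds formed (products):
  C=O: 4 × 773 = 3092
  O–H: 6 × 475 = 2850
  Σ(formed) = 5942 kJ
ΔH = Σ(broken) − Σ(formed) = 4693 − 5942 = −1249 kJ

ΔH ≈ −1249 kJ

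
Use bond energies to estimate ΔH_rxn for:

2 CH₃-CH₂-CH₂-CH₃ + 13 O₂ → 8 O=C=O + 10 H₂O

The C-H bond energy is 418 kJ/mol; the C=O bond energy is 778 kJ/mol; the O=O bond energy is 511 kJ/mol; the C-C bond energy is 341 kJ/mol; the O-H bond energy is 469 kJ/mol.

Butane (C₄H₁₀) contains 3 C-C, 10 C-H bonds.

ΔH ≈ −4779 kJ

Bonds broken (reactants):
  C-C: 6 × 341 = 2046
  C-H: 20 × 418 = 8360
  O=O: 13 × 511 = 6643
  Σ(broken) = 17049 kJ
Bonds formed (products):
  C=O: 16 × 778 = 12448
  O-H: 20 × 469 = 9380
  Σ(formed) = 21828 kJ
ΔH = Σ(broken) − Σ(formed) = 17049 − 21828 = −4779 kJ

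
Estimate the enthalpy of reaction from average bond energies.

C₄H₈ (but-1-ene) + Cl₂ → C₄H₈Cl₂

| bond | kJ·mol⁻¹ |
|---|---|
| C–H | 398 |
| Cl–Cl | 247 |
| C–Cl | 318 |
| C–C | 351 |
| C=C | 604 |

Bonds broken (reactants):
  C–C: 2 × 351 = 702
  C–H: 8 × 398 = 3184
  C=C: 1 × 604 = 604
  Cl–Cl: 1 × 247 = 247
  Σ(broken) = 4737 kJ
Bonds formed (products):
  C–C: 3 × 351 = 1053
  C–Cl: 2 × 318 = 636
  C–H: 8 × 398 = 3184
  Σ(formed) = 4873 kJ
ΔH = Σ(broken) − Σ(formed) = 4737 − 4873 = −136 kJ

ΔH ≈ −136 kJ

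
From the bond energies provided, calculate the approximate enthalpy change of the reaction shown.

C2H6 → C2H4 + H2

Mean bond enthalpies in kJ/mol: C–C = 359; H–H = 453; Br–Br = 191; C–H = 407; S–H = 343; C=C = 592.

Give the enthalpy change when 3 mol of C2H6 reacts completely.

Bonds broken (reactants):
  C–C: 1 × 359 = 359
  C–H: 6 × 407 = 2442
  Σ(broken) = 2801 kJ
Bonds formed (products):
  C–H: 4 × 407 = 1628
  C=C: 1 × 592 = 592
  H–H: 1 × 453 = 453
  Σ(formed) = 2673 kJ
ΔH = Σ(broken) − Σ(formed) = 2801 − 2673 = +128 kJ
For 3× the reaction as written: 3 × (+128) = +384 kJ

ΔH = +384 kJ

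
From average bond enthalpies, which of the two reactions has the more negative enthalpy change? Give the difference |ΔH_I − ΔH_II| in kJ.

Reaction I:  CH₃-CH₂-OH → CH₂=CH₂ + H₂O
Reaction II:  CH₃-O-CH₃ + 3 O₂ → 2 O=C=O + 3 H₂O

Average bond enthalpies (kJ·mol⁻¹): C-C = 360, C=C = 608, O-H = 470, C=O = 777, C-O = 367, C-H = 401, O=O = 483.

Reaction I:
  Bonds broken (reactants):
    C-C: 1 × 360 = 360
    C-H: 5 × 401 = 2005
    C-O: 1 × 367 = 367
    O-H: 1 × 470 = 470
    Σ(broken) = 3202 kJ
  Bonds formed (products):
    C-H: 4 × 401 = 1604
    C=C: 1 × 608 = 608
    O-H: 2 × 470 = 940
    Σ(formed) = 3152 kJ
  ΔH_I = 3202 − 3152 = +50 kJ
Reaction II:
  Bonds broken (reactants):
    C-H: 6 × 401 = 2406
    C-O: 2 × 367 = 734
    O=O: 3 × 483 = 1449
    Σ(broken) = 4589 kJ
  Bonds formed (products):
    C=O: 4 × 777 = 3108
    O-H: 6 × 470 = 2820
    Σ(formed) = 5928 kJ
  ΔH_II = 4589 − 5928 = −1339 kJ
ΔH_I − ΔH_II = +1389 kJ, so reaction II has the more negative ΔH; |ΔH_I − ΔH_II| = 1389 kJ.

Reaction II, by 1389 kJ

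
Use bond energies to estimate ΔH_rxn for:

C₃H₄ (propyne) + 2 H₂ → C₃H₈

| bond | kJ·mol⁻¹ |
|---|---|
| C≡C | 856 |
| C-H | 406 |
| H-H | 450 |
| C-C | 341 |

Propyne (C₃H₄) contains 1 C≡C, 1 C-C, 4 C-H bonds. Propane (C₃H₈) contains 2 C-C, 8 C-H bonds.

ΔH ≈ −209 kJ

Bonds broken (reactants):
  C≡C: 1 × 856 = 856
  C-C: 1 × 341 = 341
  C-H: 4 × 406 = 1624
  H-H: 2 × 450 = 900
  Σ(broken) = 3721 kJ
Bonds formed (products):
  C-C: 2 × 341 = 682
  C-H: 8 × 406 = 3248
  Σ(formed) = 3930 kJ
ΔH = Σ(broken) − Σ(formed) = 3721 − 3930 = −209 kJ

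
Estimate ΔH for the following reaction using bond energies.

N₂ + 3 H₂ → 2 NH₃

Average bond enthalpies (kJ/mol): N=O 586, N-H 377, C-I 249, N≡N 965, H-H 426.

ΔH ≈ −19 kJ

Bonds broken (reactants):
  H-H: 3 × 426 = 1278
  N≡N: 1 × 965 = 965
  Σ(broken) = 2243 kJ
Bonds formed (products):
  N-H: 6 × 377 = 2262
  Σ(formed) = 2262 kJ
ΔH = Σ(broken) − Σ(formed) = 2243 − 2262 = −19 kJ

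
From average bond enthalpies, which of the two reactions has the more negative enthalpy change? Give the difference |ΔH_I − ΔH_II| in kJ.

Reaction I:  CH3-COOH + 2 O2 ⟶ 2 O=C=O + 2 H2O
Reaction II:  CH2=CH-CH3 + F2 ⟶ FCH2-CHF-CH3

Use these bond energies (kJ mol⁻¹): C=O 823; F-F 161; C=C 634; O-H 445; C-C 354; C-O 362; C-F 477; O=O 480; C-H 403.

Reaction I, by 406 kJ

Reaction I:
  Bonds broken (reactants):
    C-C: 1 × 354 = 354
    C-H: 3 × 403 = 1209
    C-O: 1 × 362 = 362
    C=O: 1 × 823 = 823
    O-H: 1 × 445 = 445
    O=O: 2 × 480 = 960
    Σ(broken) = 4153 kJ
  Bonds formed (products):
    C=O: 4 × 823 = 3292
    O-H: 4 × 445 = 1780
    Σ(formed) = 5072 kJ
  ΔH_I = 4153 − 5072 = −919 kJ
Reaction II:
  Bonds broken (reactants):
    C-C: 1 × 354 = 354
    C-H: 6 × 403 = 2418
    C=C: 1 × 634 = 634
    F-F: 1 × 161 = 161
    Σ(broken) = 3567 kJ
  Bonds formed (products):
    C-C: 2 × 354 = 708
    C-F: 2 × 477 = 954
    C-H: 6 × 403 = 2418
    Σ(formed) = 4080 kJ
  ΔH_II = 3567 − 4080 = −513 kJ
ΔH_I − ΔH_II = −406 kJ, so reaction I has the more negative ΔH; |ΔH_I − ΔH_II| = 406 kJ.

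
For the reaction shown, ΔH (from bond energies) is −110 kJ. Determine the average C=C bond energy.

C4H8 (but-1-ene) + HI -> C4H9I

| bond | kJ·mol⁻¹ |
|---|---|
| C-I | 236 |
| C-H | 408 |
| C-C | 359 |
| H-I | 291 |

D(C=C) ≈ 602 kJ/mol

Let D be the C=C bond energy.
Σ(broken) = 2×359 + 8×408 + 1×D + 1×291 = 4273 + D
Σ(formed) = 3×359 + 9×408 + 1×236 = 4985
ΔH = Σ(broken) − Σ(formed) = (4273 + D) − (4985) = −712 + D
Setting this equal to −110 kJ gives D = 602 kJ/mol.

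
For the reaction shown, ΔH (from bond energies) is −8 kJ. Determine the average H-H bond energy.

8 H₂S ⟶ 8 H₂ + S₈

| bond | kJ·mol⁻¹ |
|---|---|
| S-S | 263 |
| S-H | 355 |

D(H-H) ≈ 448 kJ/mol

Let D be the H-H bond energy.
Σ(broken) = 16×355 = 5680
Σ(formed) = 8×D + 8×263 = 2104 + 8D
ΔH = Σ(broken) − Σ(formed) = (5680) − (2104 + 8D) = +3576 − 8D
Setting this equal to −8 kJ gives 8D = 3584, so D = 448 kJ/mol.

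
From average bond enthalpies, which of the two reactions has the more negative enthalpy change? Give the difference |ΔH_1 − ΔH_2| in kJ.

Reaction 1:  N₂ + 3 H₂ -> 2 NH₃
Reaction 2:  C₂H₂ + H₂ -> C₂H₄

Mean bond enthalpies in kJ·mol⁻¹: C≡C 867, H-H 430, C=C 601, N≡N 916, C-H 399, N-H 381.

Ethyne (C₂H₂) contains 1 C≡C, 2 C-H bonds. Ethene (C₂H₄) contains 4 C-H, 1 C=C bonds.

Reaction 1:
  Bonds broken (reactants):
    H-H: 3 × 430 = 1290
    N≡N: 1 × 916 = 916
    Σ(broken) = 2206 kJ
  Bonds formed (products):
    N-H: 6 × 381 = 2286
    Σ(formed) = 2286 kJ
  ΔH_1 = 2206 − 2286 = −80 kJ
Reaction 2:
  Bonds broken (reactants):
    C≡C: 1 × 867 = 867
    C-H: 2 × 399 = 798
    H-H: 1 × 430 = 430
    Σ(broken) = 2095 kJ
  Bonds formed (products):
    C-H: 4 × 399 = 1596
    C=C: 1 × 601 = 601
    Σ(formed) = 2197 kJ
  ΔH_2 = 2095 − 2197 = −102 kJ
ΔH_1 − ΔH_2 = +22 kJ, so reaction 2 has the more negative ΔH; |ΔH_1 − ΔH_2| = 22 kJ.

Reaction 2, by 22 kJ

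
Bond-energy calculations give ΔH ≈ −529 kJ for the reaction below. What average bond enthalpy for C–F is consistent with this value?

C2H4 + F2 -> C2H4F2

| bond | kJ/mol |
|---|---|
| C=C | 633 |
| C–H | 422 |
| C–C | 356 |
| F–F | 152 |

Let D be the C–F bond energy.
Σ(broken) = 4×422 + 1×633 + 1×152 = 2473
Σ(formed) = 1×356 + 2×D + 4×422 = 2044 + 2D
ΔH = Σ(broken) − Σ(formed) = (2473) − (2044 + 2D) = +429 − 2D
Setting this equal to −529 kJ gives 2D = 958, so D = 479 kJ/mol.

D(C–F) ≈ 479 kJ/mol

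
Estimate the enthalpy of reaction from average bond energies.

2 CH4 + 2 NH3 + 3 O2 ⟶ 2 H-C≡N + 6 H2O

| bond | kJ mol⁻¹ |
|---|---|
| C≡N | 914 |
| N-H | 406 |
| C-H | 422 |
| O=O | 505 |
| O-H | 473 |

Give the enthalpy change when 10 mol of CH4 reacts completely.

ΔH = −5105 kJ

Bonds broken (reactants):
  C-H: 8 × 422 = 3376
  N-H: 6 × 406 = 2436
  O=O: 3 × 505 = 1515
  Σ(broken) = 7327 kJ
Bonds formed (products):
  C≡N: 2 × 914 = 1828
  C-H: 2 × 422 = 844
  O-H: 12 × 473 = 5676
  Σ(formed) = 8348 kJ
ΔH = Σ(broken) − Σ(formed) = 7327 − 8348 = −1021 kJ
For 5× the reaction as written: 5 × (−1021) = −5105 kJ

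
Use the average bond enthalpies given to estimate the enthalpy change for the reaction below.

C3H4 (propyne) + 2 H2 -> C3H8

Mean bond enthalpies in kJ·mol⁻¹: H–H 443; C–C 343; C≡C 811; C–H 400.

Bonds broken (reactants):
  C≡C: 1 × 811 = 811
  C–C: 1 × 343 = 343
  C–H: 4 × 400 = 1600
  H–H: 2 × 443 = 886
  Σ(broken) = 3640 kJ
Bonds formed (products):
  C–C: 2 × 343 = 686
  C–H: 8 × 400 = 3200
  Σ(formed) = 3886 kJ
ΔH = Σ(broken) − Σ(formed) = 3640 − 3886 = −246 kJ

ΔH ≈ −246 kJ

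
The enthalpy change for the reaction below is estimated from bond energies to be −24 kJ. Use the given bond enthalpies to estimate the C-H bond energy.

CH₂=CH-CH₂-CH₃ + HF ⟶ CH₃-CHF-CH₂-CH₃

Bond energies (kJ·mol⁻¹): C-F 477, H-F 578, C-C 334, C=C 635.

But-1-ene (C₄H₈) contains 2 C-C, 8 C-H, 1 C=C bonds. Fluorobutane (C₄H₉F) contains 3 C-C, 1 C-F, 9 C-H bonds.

D(C-H) ≈ 426 kJ/mol

Let D be the C-H bond energy.
Σ(broken) = 2×334 + 8×D + 1×635 + 1×578 = 1881 + 8D
Σ(formed) = 3×334 + 1×477 + 9×D = 1479 + 9D
ΔH = Σ(broken) − Σ(formed) = (1881 + 8D) − (1479 + 9D) = +402 − D
Setting this equal to −24 kJ gives D = 426 kJ/mol.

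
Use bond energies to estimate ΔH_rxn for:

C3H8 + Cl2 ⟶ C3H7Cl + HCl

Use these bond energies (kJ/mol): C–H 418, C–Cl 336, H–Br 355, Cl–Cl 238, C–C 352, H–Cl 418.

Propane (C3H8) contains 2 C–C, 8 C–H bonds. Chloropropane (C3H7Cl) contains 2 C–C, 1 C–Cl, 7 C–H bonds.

ΔH ≈ −98 kJ

Bonds broken (reactants):
  C–C: 2 × 352 = 704
  C–H: 8 × 418 = 3344
  Cl–Cl: 1 × 238 = 238
  Σ(broken) = 4286 kJ
Bonds formed (products):
  C–C: 2 × 352 = 704
  C–Cl: 1 × 336 = 336
  C–H: 7 × 418 = 2926
  H–Cl: 1 × 418 = 418
  Σ(formed) = 4384 kJ
ΔH = Σ(broken) − Σ(formed) = 4286 − 4384 = −98 kJ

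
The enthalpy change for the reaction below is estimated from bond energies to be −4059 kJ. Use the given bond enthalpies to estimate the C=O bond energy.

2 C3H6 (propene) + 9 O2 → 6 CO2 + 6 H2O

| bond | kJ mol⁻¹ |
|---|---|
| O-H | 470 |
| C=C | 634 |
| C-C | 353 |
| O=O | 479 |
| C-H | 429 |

Let D be the C=O bond energy.
Σ(broken) = 2×353 + 12×429 + 2×634 + 9×479 = 11433
Σ(formed) = 12×D + 12×470 = 5640 + 12D
ΔH = Σ(broken) − Σ(formed) = (11433) − (5640 + 12D) = +5793 − 12D
Setting this equal to −4059 kJ gives 12D = 9852, so D = 821 kJ/mol.

D(C=O) ≈ 821 kJ/mol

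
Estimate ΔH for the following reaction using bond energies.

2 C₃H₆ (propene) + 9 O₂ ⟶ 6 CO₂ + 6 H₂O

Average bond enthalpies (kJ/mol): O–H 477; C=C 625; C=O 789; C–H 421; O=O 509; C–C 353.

Bonds broken (reactants):
  C–C: 2 × 353 = 706
  C–H: 12 × 421 = 5052
  C=C: 2 × 625 = 1250
  O=O: 9 × 509 = 4581
  Σ(broken) = 11589 kJ
Bonds formed (products):
  C=O: 12 × 789 = 9468
  O–H: 12 × 477 = 5724
  Σ(formed) = 15192 kJ
ΔH = Σ(broken) − Σ(formed) = 11589 − 15192 = −3603 kJ

ΔH ≈ −3603 kJ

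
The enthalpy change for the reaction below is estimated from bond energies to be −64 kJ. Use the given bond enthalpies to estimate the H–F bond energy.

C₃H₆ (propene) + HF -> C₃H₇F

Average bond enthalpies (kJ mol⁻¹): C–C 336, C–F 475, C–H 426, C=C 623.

D(H–F) ≈ 550 kJ/mol

Let D be the H–F bond energy.
Σ(broken) = 1×336 + 6×426 + 1×623 + 1×D = 3515 + D
Σ(formed) = 2×336 + 1×475 + 7×426 = 4129
ΔH = Σ(broken) − Σ(formed) = (3515 + D) − (4129) = −614 + D
Setting this equal to −64 kJ gives D = 550 kJ/mol.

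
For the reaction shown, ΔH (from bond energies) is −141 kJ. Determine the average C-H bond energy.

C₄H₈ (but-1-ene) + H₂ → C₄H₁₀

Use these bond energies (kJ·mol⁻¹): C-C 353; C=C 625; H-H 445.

D(C-H) ≈ 429 kJ/mol

Let D be the C-H bond energy.
Σ(broken) = 2×353 + 8×D + 1×625 + 1×445 = 1776 + 8D
Σ(formed) = 3×353 + 10×D = 1059 + 10D
ΔH = Σ(broken) − Σ(formed) = (1776 + 8D) − (1059 + 10D) = +717 − 2D
Setting this equal to −141 kJ gives 2D = 858, so D = 429 kJ/mol.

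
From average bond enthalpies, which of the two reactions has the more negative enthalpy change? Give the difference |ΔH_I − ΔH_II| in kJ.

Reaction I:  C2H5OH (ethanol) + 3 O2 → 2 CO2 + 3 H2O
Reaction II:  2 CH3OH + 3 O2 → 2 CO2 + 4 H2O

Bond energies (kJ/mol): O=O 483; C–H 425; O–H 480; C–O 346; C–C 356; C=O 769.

Reaction I:
  Bonds broken (reactants):
    C–C: 1 × 356 = 356
    C–H: 5 × 425 = 2125
    C–O: 1 × 346 = 346
    O–H: 1 × 480 = 480
    O=O: 3 × 483 = 1449
    Σ(broken) = 4756 kJ
  Bonds formed (products):
    C=O: 4 × 769 = 3076
    O–H: 6 × 480 = 2880
    Σ(formed) = 5956 kJ
  ΔH_I = 4756 − 5956 = −1200 kJ
Reaction II:
  Bonds broken (reactants):
    C–H: 6 × 425 = 2550
    C–O: 2 × 346 = 692
    O–H: 2 × 480 = 960
    O=O: 3 × 483 = 1449
    Σ(broken) = 5651 kJ
  Bonds formed (products):
    C=O: 4 × 769 = 3076
    O–H: 8 × 480 = 3840
    Σ(formed) = 6916 kJ
  ΔH_II = 5651 − 6916 = −1265 kJ
ΔH_I − ΔH_II = +65 kJ, so reaction II has the more negative ΔH; |ΔH_I − ΔH_II| = 65 kJ.

Reaction II, by 65 kJ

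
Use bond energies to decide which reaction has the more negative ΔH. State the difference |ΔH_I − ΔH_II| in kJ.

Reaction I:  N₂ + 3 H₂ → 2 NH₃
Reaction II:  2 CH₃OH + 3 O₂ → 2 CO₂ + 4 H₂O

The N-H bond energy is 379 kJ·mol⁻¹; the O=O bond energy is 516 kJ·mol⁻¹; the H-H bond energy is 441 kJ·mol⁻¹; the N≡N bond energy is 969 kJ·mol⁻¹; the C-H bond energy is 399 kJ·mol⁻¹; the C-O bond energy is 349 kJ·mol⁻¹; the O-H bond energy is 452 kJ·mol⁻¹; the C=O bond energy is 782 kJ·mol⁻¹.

Reaction I:
  Bonds broken (reactants):
    H-H: 3 × 441 = 1323
    N≡N: 1 × 969 = 969
    Σ(broken) = 2292 kJ
  Bonds formed (products):
    N-H: 6 × 379 = 2274
    Σ(formed) = 2274 kJ
  ΔH_I = 2292 − 2274 = +18 kJ
Reaction II:
  Bonds broken (reactants):
    C-H: 6 × 399 = 2394
    C-O: 2 × 349 = 698
    O-H: 2 × 452 = 904
    O=O: 3 × 516 = 1548
    Σ(broken) = 5544 kJ
  Bonds formed (products):
    C=O: 4 × 782 = 3128
    O-H: 8 × 452 = 3616
    Σ(formed) = 6744 kJ
  ΔH_II = 5544 − 6744 = −1200 kJ
ΔH_I − ΔH_II = +1218 kJ, so reaction II has the more negative ΔH; |ΔH_I − ΔH_II| = 1218 kJ.

Reaction II, by 1218 kJ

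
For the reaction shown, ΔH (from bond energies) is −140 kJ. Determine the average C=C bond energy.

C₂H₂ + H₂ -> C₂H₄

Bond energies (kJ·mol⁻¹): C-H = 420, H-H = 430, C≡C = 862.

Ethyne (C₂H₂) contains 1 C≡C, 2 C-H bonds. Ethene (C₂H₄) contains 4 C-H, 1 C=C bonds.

Let D be the C=C bond energy.
Σ(broken) = 1×862 + 2×420 + 1×430 = 2132
Σ(formed) = 4×420 + 1×D = 1680 + D
ΔH = Σ(broken) − Σ(formed) = (2132) − (1680 + D) = +452 − D
Setting this equal to −140 kJ gives D = 592 kJ/mol.

D(C=C) ≈ 592 kJ/mol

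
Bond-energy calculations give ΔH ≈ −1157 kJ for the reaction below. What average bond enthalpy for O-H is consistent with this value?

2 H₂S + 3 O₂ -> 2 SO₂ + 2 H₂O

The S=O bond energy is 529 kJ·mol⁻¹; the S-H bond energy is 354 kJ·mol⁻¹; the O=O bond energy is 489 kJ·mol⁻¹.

Let D be the O-H bond energy.
Σ(broken) = 3×489 + 4×354 = 2883
Σ(formed) = 4×D + 4×529 = 2116 + 4D
ΔH = Σ(broken) − Σ(formed) = (2883) − (2116 + 4D) = +767 − 4D
Setting this equal to −1157 kJ gives 4D = 1924, so D = 481 kJ/mol.

D(O-H) ≈ 481 kJ/mol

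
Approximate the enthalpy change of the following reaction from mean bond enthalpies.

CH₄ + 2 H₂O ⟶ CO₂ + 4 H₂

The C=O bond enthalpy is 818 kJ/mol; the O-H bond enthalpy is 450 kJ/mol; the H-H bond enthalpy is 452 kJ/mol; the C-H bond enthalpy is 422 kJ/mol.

ΔH ≈ +44 kJ

Bonds broken (reactants):
  C-H: 4 × 422 = 1688
  O-H: 4 × 450 = 1800
  Σ(broken) = 3488 kJ
Bonds formed (products):
  C=O: 2 × 818 = 1636
  H-H: 4 × 452 = 1808
  Σ(formed) = 3444 kJ
ΔH = Σ(broken) − Σ(formed) = 3488 − 3444 = +44 kJ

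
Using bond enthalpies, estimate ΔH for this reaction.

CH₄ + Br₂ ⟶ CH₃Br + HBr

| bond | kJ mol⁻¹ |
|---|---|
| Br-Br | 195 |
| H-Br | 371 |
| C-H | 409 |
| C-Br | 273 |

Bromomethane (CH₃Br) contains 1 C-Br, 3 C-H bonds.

Bonds broken (reactants):
  Br-Br: 1 × 195 = 195
  C-H: 4 × 409 = 1636
  Σ(broken) = 1831 kJ
Bonds formed (products):
  C-Br: 1 × 273 = 273
  C-H: 3 × 409 = 1227
  H-Br: 1 × 371 = 371
  Σ(formed) = 1871 kJ
ΔH = Σ(broken) − Σ(formed) = 1831 − 1871 = −40 kJ

ΔH ≈ −40 kJ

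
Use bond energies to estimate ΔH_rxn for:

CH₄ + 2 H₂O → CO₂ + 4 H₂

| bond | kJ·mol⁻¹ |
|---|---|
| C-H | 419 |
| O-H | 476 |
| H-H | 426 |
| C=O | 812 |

ΔH ≈ +252 kJ

Bonds broken (reactants):
  C-H: 4 × 419 = 1676
  O-H: 4 × 476 = 1904
  Σ(broken) = 3580 kJ
Bonds formed (products):
  C=O: 2 × 812 = 1624
  H-H: 4 × 426 = 1704
  Σ(formed) = 3328 kJ
ΔH = Σ(broken) − Σ(formed) = 3580 − 3328 = +252 kJ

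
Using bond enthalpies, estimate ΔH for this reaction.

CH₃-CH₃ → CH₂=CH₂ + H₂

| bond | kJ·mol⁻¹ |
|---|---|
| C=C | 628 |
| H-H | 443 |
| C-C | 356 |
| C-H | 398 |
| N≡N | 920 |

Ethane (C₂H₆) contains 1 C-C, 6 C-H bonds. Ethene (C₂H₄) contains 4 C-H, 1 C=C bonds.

Bonds broken (reactants):
  C-C: 1 × 356 = 356
  C-H: 6 × 398 = 2388
  Σ(broken) = 2744 kJ
Bonds formed (products):
  C-H: 4 × 398 = 1592
  C=C: 1 × 628 = 628
  H-H: 1 × 443 = 443
  Σ(formed) = 2663 kJ
ΔH = Σ(broken) − Σ(formed) = 2744 − 2663 = +81 kJ

ΔH ≈ +81 kJ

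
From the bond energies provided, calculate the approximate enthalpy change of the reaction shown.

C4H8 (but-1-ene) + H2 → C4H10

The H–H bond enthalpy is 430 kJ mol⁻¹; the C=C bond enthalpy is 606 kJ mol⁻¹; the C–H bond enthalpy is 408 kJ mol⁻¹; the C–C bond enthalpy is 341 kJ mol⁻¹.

Bonds broken (reactants):
  C–C: 2 × 341 = 682
  C–H: 8 × 408 = 3264
  C=C: 1 × 606 = 606
  H–H: 1 × 430 = 430
  Σ(broken) = 4982 kJ
Bonds formed (products):
  C–C: 3 × 341 = 1023
  C–H: 10 × 408 = 4080
  Σ(formed) = 5103 kJ
ΔH = Σ(broken) − Σ(formed) = 4982 − 5103 = −121 kJ

ΔH ≈ −121 kJ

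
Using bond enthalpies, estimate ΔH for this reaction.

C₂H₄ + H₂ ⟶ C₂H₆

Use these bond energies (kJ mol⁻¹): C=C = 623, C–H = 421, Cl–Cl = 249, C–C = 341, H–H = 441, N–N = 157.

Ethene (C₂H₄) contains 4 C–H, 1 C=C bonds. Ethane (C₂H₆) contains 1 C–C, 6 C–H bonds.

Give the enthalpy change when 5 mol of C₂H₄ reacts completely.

ΔH = −595 kJ

Bonds broken (reactants):
  C–H: 4 × 421 = 1684
  C=C: 1 × 623 = 623
  H–H: 1 × 441 = 441
  Σ(broken) = 2748 kJ
Bonds formed (products):
  C–C: 1 × 341 = 341
  C–H: 6 × 421 = 2526
  Σ(formed) = 2867 kJ
ΔH = Σ(broken) − Σ(formed) = 2748 − 2867 = −119 kJ
For 5× the reaction as written: 5 × (−119) = −595 kJ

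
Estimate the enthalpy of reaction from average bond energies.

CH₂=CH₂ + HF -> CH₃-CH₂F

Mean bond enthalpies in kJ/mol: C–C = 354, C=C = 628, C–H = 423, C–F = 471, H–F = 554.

Bonds broken (reactants):
  C–H: 4 × 423 = 1692
  C=C: 1 × 628 = 628
  H–F: 1 × 554 = 554
  Σ(broken) = 2874 kJ
Bonds formed (products):
  C–C: 1 × 354 = 354
  C–F: 1 × 471 = 471
  C–H: 5 × 423 = 2115
  Σ(formed) = 2940 kJ
ΔH = Σ(broken) − Σ(formed) = 2874 − 2940 = −66 kJ

ΔH ≈ −66 kJ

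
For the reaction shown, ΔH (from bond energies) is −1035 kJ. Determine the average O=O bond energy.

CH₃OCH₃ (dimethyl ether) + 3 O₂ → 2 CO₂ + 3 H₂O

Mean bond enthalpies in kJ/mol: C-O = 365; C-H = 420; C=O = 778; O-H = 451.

D(O=O) ≈ 511 kJ/mol

Let D be the O=O bond energy.
Σ(broken) = 6×420 + 2×365 + 3×D = 3250 + 3D
Σ(formed) = 4×778 + 6×451 = 5818
ΔH = Σ(broken) − Σ(formed) = (3250 + 3D) − (5818) = −2568 + 3D
Setting this equal to −1035 kJ gives 3D = 1533, so D = 511 kJ/mol.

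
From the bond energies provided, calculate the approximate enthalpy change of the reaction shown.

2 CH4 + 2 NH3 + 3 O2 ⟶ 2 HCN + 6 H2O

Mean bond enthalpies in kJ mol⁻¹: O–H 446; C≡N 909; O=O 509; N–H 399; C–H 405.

ΔH ≈ −819 kJ

Bonds broken (reactants):
  C–H: 8 × 405 = 3240
  N–H: 6 × 399 = 2394
  O=O: 3 × 509 = 1527
  Σ(broken) = 7161 kJ
Bonds formed (products):
  C≡N: 2 × 909 = 1818
  C–H: 2 × 405 = 810
  O–H: 12 × 446 = 5352
  Σ(formed) = 7980 kJ
ΔH = Σ(broken) − Σ(formed) = 7161 − 7980 = −819 kJ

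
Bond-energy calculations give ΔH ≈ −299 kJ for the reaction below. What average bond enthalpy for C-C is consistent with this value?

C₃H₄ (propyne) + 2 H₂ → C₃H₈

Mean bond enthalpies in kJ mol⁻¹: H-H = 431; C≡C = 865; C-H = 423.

Let D be the C-C bond energy.
Σ(broken) = 1×865 + 1×D + 4×423 + 2×431 = 3419 + D
Σ(formed) = 2×D + 8×423 = 3384 + 2D
ΔH = Σ(broken) − Σ(formed) = (3419 + D) − (3384 + 2D) = +35 − D
Setting this equal to −299 kJ gives D = 334 kJ/mol.

D(C-C) ≈ 334 kJ/mol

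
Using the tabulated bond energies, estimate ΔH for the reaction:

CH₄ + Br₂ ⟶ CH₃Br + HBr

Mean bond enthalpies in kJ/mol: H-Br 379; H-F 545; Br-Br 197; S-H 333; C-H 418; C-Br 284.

Bonds broken (reactants):
  Br-Br: 1 × 197 = 197
  C-H: 4 × 418 = 1672
  Σ(broken) = 1869 kJ
Bonds formed (products):
  C-Br: 1 × 284 = 284
  C-H: 3 × 418 = 1254
  H-Br: 1 × 379 = 379
  Σ(formed) = 1917 kJ
ΔH = Σ(broken) − Σ(formed) = 1869 − 1917 = −48 kJ

ΔH ≈ −48 kJ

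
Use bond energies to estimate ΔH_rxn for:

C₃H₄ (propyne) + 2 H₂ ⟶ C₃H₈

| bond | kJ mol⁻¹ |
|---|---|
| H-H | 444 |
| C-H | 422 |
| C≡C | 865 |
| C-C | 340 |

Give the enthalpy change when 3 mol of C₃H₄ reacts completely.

ΔH = −825 kJ

Bonds broken (reactants):
  C≡C: 1 × 865 = 865
  C-C: 1 × 340 = 340
  C-H: 4 × 422 = 1688
  H-H: 2 × 444 = 888
  Σ(broken) = 3781 kJ
Bonds formed (products):
  C-C: 2 × 340 = 680
  C-H: 8 × 422 = 3376
  Σ(formed) = 4056 kJ
ΔH = Σ(broken) − Σ(formed) = 3781 − 4056 = −275 kJ
For 3× the reaction as written: 3 × (−275) = −825 kJ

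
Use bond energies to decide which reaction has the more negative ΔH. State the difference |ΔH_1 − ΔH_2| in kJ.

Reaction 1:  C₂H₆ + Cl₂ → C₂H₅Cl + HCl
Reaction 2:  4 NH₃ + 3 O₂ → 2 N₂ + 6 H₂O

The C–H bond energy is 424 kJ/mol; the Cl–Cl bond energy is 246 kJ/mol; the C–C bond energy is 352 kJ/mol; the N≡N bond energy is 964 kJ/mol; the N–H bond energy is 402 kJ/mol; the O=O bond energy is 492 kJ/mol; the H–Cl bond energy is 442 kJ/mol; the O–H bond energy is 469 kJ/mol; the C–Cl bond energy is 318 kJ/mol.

Reaction 1:
  Bonds broken (reactants):
    C–C: 1 × 352 = 352
    C–H: 6 × 424 = 2544
    Cl–Cl: 1 × 246 = 246
    Σ(broken) = 3142 kJ
  Bonds formed (products):
    C–C: 1 × 352 = 352
    C–Cl: 1 × 318 = 318
    C–H: 5 × 424 = 2120
    H–Cl: 1 × 442 = 442
    Σ(formed) = 3232 kJ
  ΔH_1 = 3142 − 3232 = −90 kJ
Reaction 2:
  Bonds broken (reactants):
    N–H: 12 × 402 = 4824
    O=O: 3 × 492 = 1476
    Σ(broken) = 6300 kJ
  Bonds formed (products):
    N≡N: 2 × 964 = 1928
    O–H: 12 × 469 = 5628
    Σ(formed) = 7556 kJ
  ΔH_2 = 6300 − 7556 = −1256 kJ
ΔH_1 − ΔH_2 = +1166 kJ, so reaction 2 has the more negative ΔH; |ΔH_1 − ΔH_2| = 1166 kJ.

Reaction 2, by 1166 kJ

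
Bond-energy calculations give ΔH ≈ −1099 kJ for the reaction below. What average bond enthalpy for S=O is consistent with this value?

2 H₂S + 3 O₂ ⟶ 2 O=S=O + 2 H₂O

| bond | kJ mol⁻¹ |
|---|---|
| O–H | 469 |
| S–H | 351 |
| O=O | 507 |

D(S=O) ≈ 537 kJ/mol

Let D be the S=O bond energy.
Σ(broken) = 3×507 + 4×351 = 2925
Σ(formed) = 4×469 + 4×D = 1876 + 4D
ΔH = Σ(broken) − Σ(formed) = (2925) − (1876 + 4D) = +1049 − 4D
Setting this equal to −1099 kJ gives 4D = 2148, so D = 537 kJ/mol.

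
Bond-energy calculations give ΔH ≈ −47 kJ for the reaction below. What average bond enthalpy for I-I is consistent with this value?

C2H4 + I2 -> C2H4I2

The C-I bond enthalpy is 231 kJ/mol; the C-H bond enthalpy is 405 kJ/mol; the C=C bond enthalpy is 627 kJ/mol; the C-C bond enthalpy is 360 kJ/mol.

Let D be the I-I bond energy.
Σ(broken) = 4×405 + 1×627 + 1×D = 2247 + D
Σ(formed) = 1×360 + 4×405 + 2×231 = 2442
ΔH = Σ(broken) − Σ(formed) = (2247 + D) − (2442) = −195 + D
Setting this equal to −47 kJ gives D = 148 kJ/mol.

D(I-I) ≈ 148 kJ/mol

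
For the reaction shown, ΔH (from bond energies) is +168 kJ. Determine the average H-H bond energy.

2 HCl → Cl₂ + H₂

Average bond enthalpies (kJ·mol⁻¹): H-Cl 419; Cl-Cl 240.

Let D be the H-H bond energy.
Σ(broken) = 2×419 = 838
Σ(formed) = 1×240 + 1×D = 240 + D
ΔH = Σ(broken) − Σ(formed) = (838) − (240 + D) = +598 − D
Setting this equal to +168 kJ gives D = 430 kJ/mol.

D(H-H) ≈ 430 kJ/mol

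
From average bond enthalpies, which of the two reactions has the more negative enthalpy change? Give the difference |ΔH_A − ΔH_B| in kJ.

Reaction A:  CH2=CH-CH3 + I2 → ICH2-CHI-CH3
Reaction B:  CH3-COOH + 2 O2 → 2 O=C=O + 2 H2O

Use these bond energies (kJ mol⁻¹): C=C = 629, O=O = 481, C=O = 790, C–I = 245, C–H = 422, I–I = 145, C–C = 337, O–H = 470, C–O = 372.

Reaction A:
  Bonds broken (reactants):
    C–C: 1 × 337 = 337
    C–H: 6 × 422 = 2532
    C=C: 1 × 629 = 629
    I–I: 1 × 145 = 145
    Σ(broken) = 3643 kJ
  Bonds formed (products):
    C–C: 2 × 337 = 674
    C–H: 6 × 422 = 2532
    C–I: 2 × 245 = 490
    Σ(formed) = 3696 kJ
  ΔH_A = 3643 − 3696 = −53 kJ
Reaction B:
  Bonds broken (reactants):
    C–C: 1 × 337 = 337
    C–H: 3 × 422 = 1266
    C–O: 1 × 372 = 372
    C=O: 1 × 790 = 790
    O–H: 1 × 470 = 470
    O=O: 2 × 481 = 962
    Σ(broken) = 4197 kJ
  Bonds formed (products):
    C=O: 4 × 790 = 3160
    O–H: 4 × 470 = 1880
    Σ(formed) = 5040 kJ
  ΔH_B = 4197 − 5040 = −843 kJ
ΔH_A − ΔH_B = +790 kJ, so reaction B has the more negative ΔH; |ΔH_A − ΔH_B| = 790 kJ.

Reaction B, by 790 kJ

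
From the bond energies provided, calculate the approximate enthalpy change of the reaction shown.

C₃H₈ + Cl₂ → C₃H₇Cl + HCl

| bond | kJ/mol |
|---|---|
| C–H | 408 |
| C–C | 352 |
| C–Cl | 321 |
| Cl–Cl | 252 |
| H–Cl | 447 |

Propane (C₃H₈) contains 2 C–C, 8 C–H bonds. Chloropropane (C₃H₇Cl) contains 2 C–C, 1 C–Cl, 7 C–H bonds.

Bonds broken (reactants):
  C–C: 2 × 352 = 704
  C–H: 8 × 408 = 3264
  Cl–Cl: 1 × 252 = 252
  Σ(broken) = 4220 kJ
Bonds formed (products):
  C–C: 2 × 352 = 704
  C–Cl: 1 × 321 = 321
  C–H: 7 × 408 = 2856
  H–Cl: 1 × 447 = 447
  Σ(formed) = 4328 kJ
ΔH = Σ(broken) − Σ(formed) = 4220 − 4328 = −108 kJ

ΔH ≈ −108 kJ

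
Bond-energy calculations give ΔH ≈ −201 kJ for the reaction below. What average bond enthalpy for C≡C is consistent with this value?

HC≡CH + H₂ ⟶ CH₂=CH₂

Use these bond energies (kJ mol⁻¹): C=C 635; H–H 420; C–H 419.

Let D be the C≡C bond energy.
Σ(broken) = 1×D + 2×419 + 1×420 = 1258 + D
Σ(formed) = 4×419 + 1×635 = 2311
ΔH = Σ(broken) − Σ(formed) = (1258 + D) − (2311) = −1053 + D
Setting this equal to −201 kJ gives D = 852 kJ/mol.

D(C≡C) ≈ 852 kJ/mol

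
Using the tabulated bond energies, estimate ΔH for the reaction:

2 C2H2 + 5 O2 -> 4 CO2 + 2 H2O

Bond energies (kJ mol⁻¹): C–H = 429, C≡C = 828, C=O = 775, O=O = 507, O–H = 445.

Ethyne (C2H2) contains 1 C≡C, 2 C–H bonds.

Bonds broken (reactants):
  C≡C: 2 × 828 = 1656
  C–H: 4 × 429 = 1716
  O=O: 5 × 507 = 2535
  Σ(broken) = 5907 kJ
Bonds formed (products):
  C=O: 8 × 775 = 6200
  O–H: 4 × 445 = 1780
  Σ(formed) = 7980 kJ
ΔH = Σ(broken) − Σ(formed) = 5907 − 7980 = −2073 kJ

ΔH ≈ −2073 kJ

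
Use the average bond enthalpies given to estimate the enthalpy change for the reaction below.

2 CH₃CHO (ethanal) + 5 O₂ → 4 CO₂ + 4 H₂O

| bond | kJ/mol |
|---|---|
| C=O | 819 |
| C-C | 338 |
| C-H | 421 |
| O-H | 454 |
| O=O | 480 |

ΔH ≈ −2102 kJ

Bonds broken (reactants):
  C-C: 2 × 338 = 676
  C-H: 8 × 421 = 3368
  C=O: 2 × 819 = 1638
  O=O: 5 × 480 = 2400
  Σ(broken) = 8082 kJ
Bonds formed (products):
  C=O: 8 × 819 = 6552
  O-H: 8 × 454 = 3632
  Σ(formed) = 10184 kJ
ΔH = Σ(broken) − Σ(formed) = 8082 − 10184 = −2102 kJ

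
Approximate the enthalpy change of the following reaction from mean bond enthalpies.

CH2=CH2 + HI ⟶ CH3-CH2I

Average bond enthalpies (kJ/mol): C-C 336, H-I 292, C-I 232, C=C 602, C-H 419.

ΔH ≈ −93 kJ

Bonds broken (reactants):
  C-H: 4 × 419 = 1676
  C=C: 1 × 602 = 602
  H-I: 1 × 292 = 292
  Σ(broken) = 2570 kJ
Bonds formed (products):
  C-C: 1 × 336 = 336
  C-H: 5 × 419 = 2095
  C-I: 1 × 232 = 232
  Σ(formed) = 2663 kJ
ΔH = Σ(broken) − Σ(formed) = 2570 − 2663 = −93 kJ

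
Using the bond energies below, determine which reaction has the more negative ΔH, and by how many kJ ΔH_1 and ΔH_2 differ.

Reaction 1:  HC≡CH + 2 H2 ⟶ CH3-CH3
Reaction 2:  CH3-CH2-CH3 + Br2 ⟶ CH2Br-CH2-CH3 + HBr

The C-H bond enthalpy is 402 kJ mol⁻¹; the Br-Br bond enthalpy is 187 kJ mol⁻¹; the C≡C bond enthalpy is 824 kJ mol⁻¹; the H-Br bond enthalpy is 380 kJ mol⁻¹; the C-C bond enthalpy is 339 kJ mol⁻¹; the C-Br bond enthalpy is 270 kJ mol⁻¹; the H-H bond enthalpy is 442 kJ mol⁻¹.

Reaction 1, by 178 kJ

Reaction 1:
  Bonds broken (reactants):
    C≡C: 1 × 824 = 824
    C-H: 2 × 402 = 804
    H-H: 2 × 442 = 884
    Σ(broken) = 2512 kJ
  Bonds formed (products):
    C-C: 1 × 339 = 339
    C-H: 6 × 402 = 2412
    Σ(formed) = 2751 kJ
  ΔH_1 = 2512 − 2751 = −239 kJ
Reaction 2:
  Bonds broken (reactants):
    Br-Br: 1 × 187 = 187
    C-C: 2 × 339 = 678
    C-H: 8 × 402 = 3216
    Σ(broken) = 4081 kJ
  Bonds formed (products):
    C-Br: 1 × 270 = 270
    C-C: 2 × 339 = 678
    C-H: 7 × 402 = 2814
    H-Br: 1 × 380 = 380
    Σ(formed) = 4142 kJ
  ΔH_2 = 4081 − 4142 = −61 kJ
ΔH_1 − ΔH_2 = −178 kJ, so reaction 1 has the more negative ΔH; |ΔH_1 − ΔH_2| = 178 kJ.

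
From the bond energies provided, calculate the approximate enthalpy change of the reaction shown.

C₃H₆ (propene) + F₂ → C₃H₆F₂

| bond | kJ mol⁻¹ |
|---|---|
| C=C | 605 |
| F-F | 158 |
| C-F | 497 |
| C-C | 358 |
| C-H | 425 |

ΔH ≈ −589 kJ

Bonds broken (reactants):
  C-C: 1 × 358 = 358
  C-H: 6 × 425 = 2550
  C=C: 1 × 605 = 605
  F-F: 1 × 158 = 158
  Σ(broken) = 3671 kJ
Bonds formed (products):
  C-C: 2 × 358 = 716
  C-F: 2 × 497 = 994
  C-H: 6 × 425 = 2550
  Σ(formed) = 4260 kJ
ΔH = Σ(broken) − Σ(formed) = 3671 − 4260 = −589 kJ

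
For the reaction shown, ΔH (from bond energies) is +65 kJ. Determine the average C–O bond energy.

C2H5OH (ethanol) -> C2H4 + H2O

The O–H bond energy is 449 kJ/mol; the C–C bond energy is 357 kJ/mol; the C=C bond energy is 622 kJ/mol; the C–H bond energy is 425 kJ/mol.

D(C–O) ≈ 354 kJ/mol

Let D be the C–O bond energy.
Σ(broken) = 1×357 + 5×425 + 1×D + 1×449 = 2931 + D
Σ(formed) = 4×425 + 1×622 + 2×449 = 3220
ΔH = Σ(broken) − Σ(formed) = (2931 + D) − (3220) = −289 + D
Setting this equal to +65 kJ gives D = 354 kJ/mol.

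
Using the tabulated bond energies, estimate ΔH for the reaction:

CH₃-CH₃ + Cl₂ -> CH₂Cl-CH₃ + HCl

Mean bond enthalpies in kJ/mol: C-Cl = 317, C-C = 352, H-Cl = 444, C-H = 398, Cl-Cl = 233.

ΔH ≈ −130 kJ

Bonds broken (reactants):
  C-C: 1 × 352 = 352
  C-H: 6 × 398 = 2388
  Cl-Cl: 1 × 233 = 233
  Σ(broken) = 2973 kJ
Bonds formed (products):
  C-C: 1 × 352 = 352
  C-Cl: 1 × 317 = 317
  C-H: 5 × 398 = 1990
  H-Cl: 1 × 444 = 444
  Σ(formed) = 3103 kJ
ΔH = Σ(broken) − Σ(formed) = 2973 − 3103 = −130 kJ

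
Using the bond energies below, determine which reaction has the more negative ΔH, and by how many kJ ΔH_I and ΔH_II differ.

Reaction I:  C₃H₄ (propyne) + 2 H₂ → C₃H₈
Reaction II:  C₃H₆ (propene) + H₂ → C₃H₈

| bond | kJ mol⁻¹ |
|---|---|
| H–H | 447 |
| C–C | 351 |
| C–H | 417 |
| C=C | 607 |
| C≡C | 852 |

Reaction I, by 142 kJ

Reaction I:
  Bonds broken (reactants):
    C≡C: 1 × 852 = 852
    C–C: 1 × 351 = 351
    C–H: 4 × 417 = 1668
    H–H: 2 × 447 = 894
    Σ(broken) = 3765 kJ
  Bonds formed (products):
    C–C: 2 × 351 = 702
    C–H: 8 × 417 = 3336
    Σ(formed) = 4038 kJ
  ΔH_I = 3765 − 4038 = −273 kJ
Reaction II:
  Bonds broken (reactants):
    C–C: 1 × 351 = 351
    C–H: 6 × 417 = 2502
    C=C: 1 × 607 = 607
    H–H: 1 × 447 = 447
    Σ(broken) = 3907 kJ
  Bonds formed (products):
    C–C: 2 × 351 = 702
    C–H: 8 × 417 = 3336
    Σ(formed) = 4038 kJ
  ΔH_II = 3907 − 4038 = −131 kJ
ΔH_I − ΔH_II = −142 kJ, so reaction I has the more negative ΔH; |ΔH_I − ΔH_II| = 142 kJ.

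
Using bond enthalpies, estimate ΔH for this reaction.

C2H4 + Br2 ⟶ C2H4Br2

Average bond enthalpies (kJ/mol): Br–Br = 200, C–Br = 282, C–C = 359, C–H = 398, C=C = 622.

Bonds broken (reactants):
  Br–Br: 1 × 200 = 200
  C–H: 4 × 398 = 1592
  C=C: 1 × 622 = 622
  Σ(broken) = 2414 kJ
Bonds formed (products):
  C–Br: 2 × 282 = 564
  C–C: 1 × 359 = 359
  C–H: 4 × 398 = 1592
  Σ(formed) = 2515 kJ
ΔH = Σ(broken) − Σ(formed) = 2414 − 2515 = −101 kJ

ΔH ≈ −101 kJ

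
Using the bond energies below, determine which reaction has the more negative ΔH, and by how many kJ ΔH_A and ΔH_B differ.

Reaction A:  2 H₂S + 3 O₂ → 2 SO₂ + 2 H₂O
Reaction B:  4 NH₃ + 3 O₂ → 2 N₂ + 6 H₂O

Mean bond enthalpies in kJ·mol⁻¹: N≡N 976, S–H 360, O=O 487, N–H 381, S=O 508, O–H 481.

Reaction B, by 636 kJ

Reaction A:
  Bonds broken (reactants):
    O=O: 3 × 487 = 1461
    S–H: 4 × 360 = 1440
    Σ(broken) = 2901 kJ
  Bonds formed (products):
    O–H: 4 × 481 = 1924
    S=O: 4 × 508 = 2032
    Σ(formed) = 3956 kJ
  ΔH_A = 2901 − 3956 = −1055 kJ
Reaction B:
  Bonds broken (reactants):
    N–H: 12 × 381 = 4572
    O=O: 3 × 487 = 1461
    Σ(broken) = 6033 kJ
  Bonds formed (products):
    N≡N: 2 × 976 = 1952
    O–H: 12 × 481 = 5772
    Σ(formed) = 7724 kJ
  ΔH_B = 6033 − 7724 = −1691 kJ
ΔH_A − ΔH_B = +636 kJ, so reaction B has the more negative ΔH; |ΔH_A − ΔH_B| = 636 kJ.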